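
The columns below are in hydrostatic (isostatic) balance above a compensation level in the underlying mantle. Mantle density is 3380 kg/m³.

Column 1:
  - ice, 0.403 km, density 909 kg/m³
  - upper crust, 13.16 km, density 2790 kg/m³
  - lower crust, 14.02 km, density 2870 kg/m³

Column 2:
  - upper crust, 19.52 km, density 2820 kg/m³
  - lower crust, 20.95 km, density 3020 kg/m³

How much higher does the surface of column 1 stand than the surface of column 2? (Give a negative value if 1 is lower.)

−0.758 km

For any compensation level in the mantle, the mantle terms cancel and isostasy reduces to e = (Σt_1 − Σt_2) − (Σ(ρt)_1 − Σ(ρt)_2) / ρ_m.
Σt_1 = 27.583 km; Σt_2 = 40.47 km; Σ(ρt)_1 = 77320.127; Σ(ρt)_2 = 118315.4 (in km·kg/m³).
e = (27.583 − 40.47) − (77320.127 − 118315.4) / 3380 = −0.758 km.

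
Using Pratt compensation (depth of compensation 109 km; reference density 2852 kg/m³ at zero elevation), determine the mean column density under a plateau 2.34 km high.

2790 kg/m³

Pratt balance: ρ_ref D = ρ (D + h).
ρ = ρ_ref D/(D + h) = 2852 × 109 km/(109 km + 2.34 km) = 2790 kg/m³.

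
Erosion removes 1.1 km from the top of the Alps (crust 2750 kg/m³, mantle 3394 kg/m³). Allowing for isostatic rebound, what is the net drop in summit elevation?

0.209 km

Rebound u = e ρ_c/ρ_m = 1.1 km × 2750/3394 = 0.8913 km.
Net surface drop = e − u = 1.1 km − 0.8913 km = e (ρ_m − ρ_c)/ρ_m = 0.209 km.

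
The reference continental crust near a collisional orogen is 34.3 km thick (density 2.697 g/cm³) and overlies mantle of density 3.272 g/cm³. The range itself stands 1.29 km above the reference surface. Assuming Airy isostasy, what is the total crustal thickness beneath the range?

41.6 km

Root depth r = h ρ_c / (ρ_m − ρ_c) = 1.29 km × 2.697 / 0.575 = 6.051 km.
Total thickness = T + h + r = 34.3 km + 1.29 km + 6.051 km = 41.6 km.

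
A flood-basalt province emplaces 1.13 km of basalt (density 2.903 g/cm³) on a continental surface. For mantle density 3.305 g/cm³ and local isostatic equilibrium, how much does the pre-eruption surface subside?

Subaerial loading: s = t ρ_load / ρ_m.
s = 1.13 km × 2.903/3.305 = 0.993 km.

0.993 km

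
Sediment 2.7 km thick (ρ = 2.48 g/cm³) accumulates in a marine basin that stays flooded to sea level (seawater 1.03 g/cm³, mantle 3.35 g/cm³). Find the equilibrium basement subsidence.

Submarine loading: the sediment displaces seawater, and the subsidence is in turn flooded, so s (ρ_m − ρ_w) = t (ρ_sed − ρ_w).
s = 2.7 km × (2.48 − 1.03) / (3.35 − 1.03) = 1.69 km.

1.69 km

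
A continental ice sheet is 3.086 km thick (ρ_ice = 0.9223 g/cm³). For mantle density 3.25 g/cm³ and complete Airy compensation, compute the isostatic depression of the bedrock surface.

Balancing pressure at the compensation depth: the ice load ρ_ice t is balanced by mantle displaced below, ρ_m s.
s = t ρ_ice / ρ_m = 3.086 km × 0.9223/3.25 = 0.876 km.

0.876 km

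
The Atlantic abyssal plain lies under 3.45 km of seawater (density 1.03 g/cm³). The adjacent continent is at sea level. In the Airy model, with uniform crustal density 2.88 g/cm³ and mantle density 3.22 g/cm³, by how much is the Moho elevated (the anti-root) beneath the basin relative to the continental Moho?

For local isostatic compensation: replacing crust with seawater at the top is compensated by replacing crust with mantle at the base: d (ρ_c − ρ_w) = a (ρ_m − ρ_c).
a = d (ρ_c − ρ_w)/(ρ_m − ρ_c) = 3.45 km × 1.85/0.34 = 18.8 km.

18.8 km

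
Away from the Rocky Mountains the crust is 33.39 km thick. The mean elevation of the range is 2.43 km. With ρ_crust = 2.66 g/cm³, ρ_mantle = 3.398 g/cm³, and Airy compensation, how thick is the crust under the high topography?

Root depth r = h ρ_c / (ρ_m − ρ_c) = 2.43 km × 2.66 / 0.738 = 8.759 km.
Total thickness = T + h + r = 33.39 km + 2.43 km + 8.759 km = 44.6 km.

44.6 km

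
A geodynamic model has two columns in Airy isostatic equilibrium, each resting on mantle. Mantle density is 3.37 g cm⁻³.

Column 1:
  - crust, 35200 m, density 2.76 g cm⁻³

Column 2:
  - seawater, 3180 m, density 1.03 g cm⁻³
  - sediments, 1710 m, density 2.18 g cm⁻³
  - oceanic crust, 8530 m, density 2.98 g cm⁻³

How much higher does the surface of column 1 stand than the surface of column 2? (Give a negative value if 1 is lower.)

2570 m

For any compensation level in the mantle, the mantle terms cancel and isostasy reduces to e = (Σt_1 − Σt_2) − (Σ(ρt)_1 − Σ(ρt)_2) / ρ_m.
Σt_1 = 35200 m; Σt_2 = 13420 m; Σ(ρt)_1 = 97152; Σ(ρt)_2 = 32422.6 (in m·g cm⁻³).
e = (35200 − 13420) − (97152 − 32422.6) / 3.37 = 2570 m.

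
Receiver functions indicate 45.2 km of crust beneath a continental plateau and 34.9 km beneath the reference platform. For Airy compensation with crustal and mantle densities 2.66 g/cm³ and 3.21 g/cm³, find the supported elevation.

Excess crust Δ = 45.2 km − 34.9 km = 10.3 km, split between elevation h and root r with h + r = Δ.
Airy balance ρ_c h = (ρ_m − ρ_c) r gives r = h ρ_c/(ρ_m − ρ_c), so h (1 + ρ_c/(ρ_m − ρ_c)) = Δ, i.e. h = Δ (ρ_m − ρ_c)/ρ_m.
h = 10.3 km × 0.55/3.21 = 1.76 km.

1.76 km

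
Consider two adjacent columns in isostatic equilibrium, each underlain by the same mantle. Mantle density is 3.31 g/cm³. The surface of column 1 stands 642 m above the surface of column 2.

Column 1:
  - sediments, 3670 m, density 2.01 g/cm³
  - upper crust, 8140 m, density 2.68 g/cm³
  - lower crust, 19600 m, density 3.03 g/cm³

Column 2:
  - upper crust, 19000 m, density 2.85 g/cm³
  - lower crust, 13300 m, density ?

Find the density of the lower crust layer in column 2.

Take the compensation level at the base of the deeper column (depth z_c below the surface of column 1) and equate Σ ρ_i t_i down to z_c; mantle fills any gap and the z_c terms cancel.
Column 1: 3670×2.01 + 8140×2.68 + 19600×3.03 + (z_c − 31410)×3.31
Column 2: 642×0 + 19000×2.85 + 13300×ρ + (z_c − 642 − 32300)×3.31
The z_c×3.31 term appears on both sides and cancels. Collect the known terms of each column as K = Σ(ρt)_known − 3.31 × (depth of known layers): K_1 = 88579.9 − 3.31×31410 = −15387.2; K_2 = 54150 − 3.31×(642 + 32300) = −54888.02.
Balance: K_1 = K_2 + 13300×ρ, so ρ = (K_1 − K_2)/13300 = 39500.8/13300 = 2.97 g/cm³.

2.97 g/cm³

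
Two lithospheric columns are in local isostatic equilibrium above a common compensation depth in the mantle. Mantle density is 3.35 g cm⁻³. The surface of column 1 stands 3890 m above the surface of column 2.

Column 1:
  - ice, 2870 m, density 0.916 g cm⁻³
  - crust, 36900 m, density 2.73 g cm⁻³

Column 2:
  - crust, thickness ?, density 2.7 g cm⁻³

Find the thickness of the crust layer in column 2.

25900 m

Take the compensation level at the base of the deeper column (depth z_c below the surface of column 1) and equate Σ ρ_i t_i down to z_c; mantle fills any gap and the z_c terms cancel.
Column 1: 2870×0.916 + 36900×2.73 + (z_c − 39770)×3.35
Column 2: 3890×0 + x×2.7 + (z_c − 3890 − 0 − x)×3.35
The z_c×3.35 term appears on both sides and cancels. Collect the known terms of each column as K = Σ(ρt)_known − 3.35 × (depth of known layers): K_1 = 103365.92 − 3.35×39770 = −29863.58; K_2 = 0 − 3.35×(3890 + 0) = −13031.5.
Balance: K_1 = K_2 − x×(3.35 − 2.7), so x = (K_2 − K_1)/(3.35 − 2.7) = 16832.1/0.65 = 25900 m.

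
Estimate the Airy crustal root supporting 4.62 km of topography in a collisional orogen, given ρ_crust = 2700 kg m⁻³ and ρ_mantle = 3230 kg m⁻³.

23.5 km

Isostatic balance requires: the weight of the topography is balanced by the buoyancy of the root, ρ_c h = (ρ_m − ρ_c) r.
r = h · ρ_c / (ρ_m − ρ_c) = 4.62 km × 2700 / (3230 − 2700) = 23.5 km.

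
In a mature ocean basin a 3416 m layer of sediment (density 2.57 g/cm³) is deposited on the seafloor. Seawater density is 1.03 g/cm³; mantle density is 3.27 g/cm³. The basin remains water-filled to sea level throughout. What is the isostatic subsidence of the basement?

Submarine loading: the sediment displaces seawater, and the subsidence is in turn flooded, so s (ρ_m − ρ_w) = t (ρ_sed − ρ_w).
s = 3416 m × (2.57 − 1.03) / (3.27 − 1.03) = 2350 m.

2350 m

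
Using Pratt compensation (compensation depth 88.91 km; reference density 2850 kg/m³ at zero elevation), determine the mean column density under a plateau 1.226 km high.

2810 kg/m³

Pratt balance: ρ_ref D = ρ (D + h).
ρ = ρ_ref D/(D + h) = 2850 × 88.91 km/(88.91 km + 1.226 km) = 2810 kg/m³.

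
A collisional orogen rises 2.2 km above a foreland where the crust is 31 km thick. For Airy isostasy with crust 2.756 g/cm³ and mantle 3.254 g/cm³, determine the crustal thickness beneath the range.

45.4 km

Root depth r = h ρ_c / (ρ_m − ρ_c) = 2.2 km × 2.756 / 0.498 = 12.18 km.
Total thickness = T + h + r = 31 km + 2.2 km + 12.18 km = 45.4 km.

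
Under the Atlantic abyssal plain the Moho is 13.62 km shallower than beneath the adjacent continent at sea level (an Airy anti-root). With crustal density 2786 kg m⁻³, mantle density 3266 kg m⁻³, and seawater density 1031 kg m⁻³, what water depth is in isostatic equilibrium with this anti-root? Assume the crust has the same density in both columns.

Replacing a thickness d of crust by seawater at the top must be balanced by replacing crust with mantle at the base: d (ρ_c − ρ_w) = a (ρ_m − ρ_c).
d = a (ρ_m − ρ_c)/(ρ_c − ρ_w) = 13.62 km × 480/1755 = 3.73 km.

3.73 km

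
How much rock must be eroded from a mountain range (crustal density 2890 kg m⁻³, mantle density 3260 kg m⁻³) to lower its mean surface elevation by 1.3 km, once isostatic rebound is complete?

Net drop Δ = e − u = e − e ρ_c/ρ_m = e (ρ_m − ρ_c)/ρ_m.
e = Δ ρ_m/(ρ_m − ρ_c) = 1.3 km × 3260/370 = 11.5 km.

11.5 km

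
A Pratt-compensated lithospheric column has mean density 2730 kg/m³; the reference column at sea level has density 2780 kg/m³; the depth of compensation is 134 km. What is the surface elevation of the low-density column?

2.45 km

ρ_ref D = ρ (D + h) → h = D (ρ_ref − ρ)/ρ.
h = 134 km × (2780 − 2730)/2730 = 2.45 km.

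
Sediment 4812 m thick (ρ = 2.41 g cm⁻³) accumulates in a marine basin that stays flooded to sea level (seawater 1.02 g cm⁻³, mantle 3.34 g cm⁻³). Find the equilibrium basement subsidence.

2880 m

Submarine loading: the sediment displaces seawater, and the subsidence is in turn flooded, so s (ρ_m − ρ_w) = t (ρ_sed − ρ_w).
s = 4812 m × (2.41 − 1.02) / (3.34 − 1.02) = 2880 m.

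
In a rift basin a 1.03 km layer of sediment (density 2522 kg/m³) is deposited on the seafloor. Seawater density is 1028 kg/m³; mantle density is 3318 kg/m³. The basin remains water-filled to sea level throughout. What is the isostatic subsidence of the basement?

0.672 km

Submarine loading: the sediment displaces seawater, and the subsidence is in turn flooded, so s (ρ_m − ρ_w) = t (ρ_sed − ρ_w).
s = 1.03 km × (2522 − 1028) / (3318 − 1028) = 0.672 km.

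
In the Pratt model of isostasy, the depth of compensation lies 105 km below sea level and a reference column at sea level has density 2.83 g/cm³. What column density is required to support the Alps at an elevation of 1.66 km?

2.79 g/cm³

Pratt balance: ρ_ref D = ρ (D + h).
ρ = ρ_ref D/(D + h) = 2.83 × 105 km/(105 km + 1.66 km) = 2.79 g/cm³.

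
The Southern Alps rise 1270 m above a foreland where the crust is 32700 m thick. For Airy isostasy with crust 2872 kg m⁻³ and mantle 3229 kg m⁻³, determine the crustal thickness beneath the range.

Root depth r = h ρ_c / (ρ_m − ρ_c) = 1270 m × 2872 / 357 = 10220 m.
Total thickness = T + h + r = 32700 m + 1270 m + 10220 m = 44200 m.

44200 m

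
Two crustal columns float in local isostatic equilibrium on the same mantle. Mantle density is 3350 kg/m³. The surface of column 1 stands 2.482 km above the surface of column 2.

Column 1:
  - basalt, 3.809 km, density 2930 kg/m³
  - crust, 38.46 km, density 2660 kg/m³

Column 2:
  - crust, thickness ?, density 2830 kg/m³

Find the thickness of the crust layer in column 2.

38.1 km

Take the compensation level at the base of the deeper column (depth z_c below the surface of column 1) and equate Σ ρ_i t_i down to z_c; mantle fills any gap and the z_c terms cancel.
Column 1: 3.809×2930 + 38.46×2660 + (z_c − 42.269)×3350
Column 2: 2.482×0 + x×2830 + (z_c − 2.482 − 0 − x)×3350
The z_c×3350 term appears on both sides and cancels. Collect the known terms of each column as K = Σ(ρt)_known − 3350 × (depth of known layers): K_1 = 113463.97 − 3350×42.269 = −28137.18; K_2 = 0 − 3350×(2.482 + 0) = −8314.7.
Balance: K_1 = K_2 − x×(3350 − 2830), so x = (K_2 − K_1)/(3350 − 2830) = 19822.5/520 = 38.1 km.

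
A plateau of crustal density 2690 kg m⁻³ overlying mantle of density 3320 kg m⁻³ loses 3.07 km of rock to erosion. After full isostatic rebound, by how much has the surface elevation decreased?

Rebound u = e ρ_c/ρ_m = 3.07 km × 2690/3320 = 2.487 km.
Net surface drop = e − u = 3.07 km − 2.487 km = e (ρ_m − ρ_c)/ρ_m = 0.583 km.

0.583 km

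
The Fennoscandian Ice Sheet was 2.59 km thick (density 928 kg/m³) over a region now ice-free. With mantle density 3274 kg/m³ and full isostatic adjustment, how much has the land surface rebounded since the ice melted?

0.734 km

Removing the load lets mantle flow back in; uplift u satisfies ρ_ice t = ρ_m u.
u = t ρ_ice/ρ_m = 2.59 km × 928/3274 = 0.734 km.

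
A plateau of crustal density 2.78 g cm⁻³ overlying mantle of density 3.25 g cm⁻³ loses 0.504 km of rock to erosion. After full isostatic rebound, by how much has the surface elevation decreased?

Rebound u = e ρ_c/ρ_m = 0.504 km × 2.78/3.25 = 0.4311 km.
Net surface drop = e − u = 0.504 km − 0.4311 km = e (ρ_m − ρ_c)/ρ_m = 0.0729 km.

0.0729 km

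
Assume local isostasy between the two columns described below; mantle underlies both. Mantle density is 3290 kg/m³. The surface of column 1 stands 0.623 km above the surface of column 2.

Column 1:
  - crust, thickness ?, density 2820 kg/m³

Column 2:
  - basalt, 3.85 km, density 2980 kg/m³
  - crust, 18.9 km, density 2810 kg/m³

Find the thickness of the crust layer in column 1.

Take the compensation level at the base of the deeper column (depth z_c below the surface of column 1) and equate Σ ρ_i t_i down to z_c; mantle fills any gap and the z_c terms cancel.
Column 1: x×2820 + (z_c − 0 − x)×3290
Column 2: 0.623×0 + 3.85×2980 + 18.9×2810 + (z_c − 0.623 − 22.75)×3290
The z_c×3290 term appears on both sides and cancels. Collect the known terms of each column as K = Σ(ρt)_known − 3290 × (depth of known layers): K_1 = 0 − 3290×0 = 0; K_2 = 64582 − 3290×(0.623 + 22.75) = −12315.17.
Balance: K_1 − x×(3290 − 2820) = K_2, so x = (K_1 − K_2)/(3290 − 2820) = 12315.2/470 = 26.2 km.

26.2 km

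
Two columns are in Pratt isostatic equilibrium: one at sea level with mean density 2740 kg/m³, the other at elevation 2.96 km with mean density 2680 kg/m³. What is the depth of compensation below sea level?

132 km

ρ_ref D = ρ (D + h) → D (ρ_ref − ρ) = ρ h.
D = ρ h/(ρ_ref − ρ) = 2680 × 2.96 km/(2740 − 2680) = 132 km.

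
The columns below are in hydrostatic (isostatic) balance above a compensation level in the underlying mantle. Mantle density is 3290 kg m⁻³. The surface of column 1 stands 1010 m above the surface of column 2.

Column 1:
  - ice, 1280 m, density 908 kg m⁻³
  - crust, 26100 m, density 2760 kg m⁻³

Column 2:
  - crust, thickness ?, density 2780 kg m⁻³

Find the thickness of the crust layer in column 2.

Take the compensation level at the base of the deeper column (depth z_c below the surface of column 1) and equate Σ ρ_i t_i down to z_c; mantle fills any gap and the z_c terms cancel.
Column 1: 1280×908 + 26100×2760 + (z_c − 27380)×3290
Column 2: 1010×0 + x×2780 + (z_c − 1010 − 0 − x)×3290
The z_c×3290 term appears on both sides and cancels. Collect the known terms of each column as K = Σ(ρt)_known − 3290 × (depth of known layers): K_1 = 73198240 − 3290×27380 = −16881960; K_2 = 0 − 3290×(1010 + 0) = −3322900.
Balance: K_1 = K_2 − x×(3290 − 2780), so x = (K_2 − K_1)/(3290 − 2780) = 13559100/510 = 26600 m.

26600 m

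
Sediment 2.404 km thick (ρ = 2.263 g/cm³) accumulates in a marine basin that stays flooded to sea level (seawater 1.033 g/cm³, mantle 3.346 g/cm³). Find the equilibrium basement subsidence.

1.28 km

Submarine loading: the sediment displaces seawater, and the subsidence is in turn flooded, so s (ρ_m − ρ_w) = t (ρ_sed − ρ_w).
s = 2.404 km × (2.263 − 1.033) / (3.346 − 1.033) = 1.28 km.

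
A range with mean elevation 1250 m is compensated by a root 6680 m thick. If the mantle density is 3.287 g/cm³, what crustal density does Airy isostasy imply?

2.77 g/cm³

ρ_c h = (ρ_m − ρ_c) r → ρ_c (h + r) = ρ_m r → ρ_c = ρ_m r / (h + r).
ρ_c = 3.287 × 6680 m / (1250 m + 6680 m) = 2.77 g/cm³.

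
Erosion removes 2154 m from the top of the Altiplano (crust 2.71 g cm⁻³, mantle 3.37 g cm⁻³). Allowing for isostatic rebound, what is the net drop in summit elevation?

422 m

Rebound u = e ρ_c/ρ_m = 2154 m × 2.71/3.37 = 1732 m.
Net surface drop = e − u = 2154 m − 1732 m = e (ρ_m − ρ_c)/ρ_m = 422 m.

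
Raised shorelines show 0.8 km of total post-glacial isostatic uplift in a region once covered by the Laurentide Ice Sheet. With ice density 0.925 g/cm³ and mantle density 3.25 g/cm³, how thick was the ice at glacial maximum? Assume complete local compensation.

u = t ρ_ice/ρ_m → t = u ρ_m/ρ_ice = 0.8 km × 3.25/0.925 = 2.81 km.

2.81 km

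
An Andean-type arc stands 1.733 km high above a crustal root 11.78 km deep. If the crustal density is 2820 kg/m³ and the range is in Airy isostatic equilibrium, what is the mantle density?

Airy balance: ρ_c h = (ρ_m − ρ_c) r → ρ_m = ρ_c (1 + h/r).
ρ_m = 2820 × (1 + 1.733 km/11.78 km) = 3230 kg/m³.

3230 kg/m³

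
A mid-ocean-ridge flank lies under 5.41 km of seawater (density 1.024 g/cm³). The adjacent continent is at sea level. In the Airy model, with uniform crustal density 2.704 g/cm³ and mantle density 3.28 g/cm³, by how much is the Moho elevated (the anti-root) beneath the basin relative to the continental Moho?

15.8 km

Equating mass per unit area of the two columns: replacing crust with seawater at the top is compensated by replacing crust with mantle at the base: d (ρ_c − ρ_w) = a (ρ_m − ρ_c).
a = d (ρ_c − ρ_w)/(ρ_m − ρ_c) = 5.41 km × 1.68/0.576 = 15.8 km.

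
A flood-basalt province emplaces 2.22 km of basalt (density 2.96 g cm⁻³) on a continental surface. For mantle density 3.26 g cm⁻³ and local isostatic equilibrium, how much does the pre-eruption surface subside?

Subaerial loading: s = t ρ_load / ρ_m.
s = 2.22 km × 2.96/3.26 = 2.02 km.

2.02 km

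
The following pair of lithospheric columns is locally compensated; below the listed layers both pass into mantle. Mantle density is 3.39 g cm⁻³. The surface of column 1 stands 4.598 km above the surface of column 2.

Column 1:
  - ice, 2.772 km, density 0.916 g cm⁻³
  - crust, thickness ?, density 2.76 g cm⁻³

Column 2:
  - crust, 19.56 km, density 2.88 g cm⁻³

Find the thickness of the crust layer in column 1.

29.7 km

Take the compensation level at the base of the deeper column (depth z_c below the surface of column 1) and equate Σ ρ_i t_i down to z_c; mantle fills any gap and the z_c terms cancel.
Column 1: 2.772×0.916 + x×2.76 + (z_c − 2.772 − x)×3.39
Column 2: 4.598×0 + 19.56×2.88 + (z_c − 4.598 − 19.56)×3.39
The z_c×3.39 term appears on both sides and cancels. Collect the known terms of each column as K = Σ(ρt)_known − 3.39 × (depth of known layers): K_1 = 2.539152 − 3.39×2.772 = −6.857928; K_2 = 56.3328 − 3.39×(4.598 + 19.56) = −25.56282.
Balance: K_1 − x×(3.39 − 2.76) = K_2, so x = (K_1 − K_2)/(3.39 − 2.76) = 18.7049/0.63 = 29.7 km.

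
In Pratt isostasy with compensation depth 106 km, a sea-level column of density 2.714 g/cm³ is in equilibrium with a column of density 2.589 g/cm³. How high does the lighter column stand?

ρ_ref D = ρ (D + h) → h = D (ρ_ref − ρ)/ρ.
h = 106 km × (2.714 − 2.589)/2.589 = 5.12 km.

5.12 km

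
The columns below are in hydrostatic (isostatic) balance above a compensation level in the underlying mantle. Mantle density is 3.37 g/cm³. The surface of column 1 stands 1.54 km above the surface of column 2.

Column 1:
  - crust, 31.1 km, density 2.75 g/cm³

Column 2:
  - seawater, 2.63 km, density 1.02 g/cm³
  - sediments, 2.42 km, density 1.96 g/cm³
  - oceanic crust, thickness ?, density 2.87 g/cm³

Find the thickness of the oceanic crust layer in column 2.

Take the compensation level at the base of the deeper column (depth z_c below the surface of column 1) and equate Σ ρ_i t_i down to z_c; mantle fills any gap and the z_c terms cancel.
Column 1: 31.1×2.75 + (z_c − 31.1)×3.37
Column 2: 1.54×0 + 2.63×1.02 + 2.42×1.96 + x×2.87 + (z_c − 1.54 − 5.05 − x)×3.37
The z_c×3.37 term appears on both sides and cancels. Collect the known terms of each column as K = Σ(ρt)_known − 3.37 × (depth of known layers): K_1 = 85.525 − 3.37×31.1 = −19.282; K_2 = 7.4258 − 3.37×(1.54 + 5.05) = −14.7825.
Balance: K_1 = K_2 − x×(3.37 − 2.87), so x = (K_2 − K_1)/(3.37 − 2.87) = 4.4995/0.5 = 9 km.

9 km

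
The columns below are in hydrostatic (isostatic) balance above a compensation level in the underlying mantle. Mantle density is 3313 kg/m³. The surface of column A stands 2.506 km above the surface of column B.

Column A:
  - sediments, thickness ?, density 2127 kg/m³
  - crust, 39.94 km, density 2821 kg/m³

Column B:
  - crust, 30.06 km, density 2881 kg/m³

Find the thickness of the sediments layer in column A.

Take the compensation level at the base of the deeper column (depth z_c below the surface of column A) and equate Σ ρ_i t_i down to z_c; mantle fills any gap and the z_c terms cancel.
Column A: x×2127 + 39.94×2821 + (z_c − 39.94 − x)×3313
Column B: 2.506×0 + 30.06×2881 + (z_c − 2.506 − 30.06)×3313
The z_c×3313 term appears on both sides and cancels. Collect the known terms of each column as K = Σ(ρt)_known − 3313 × (depth of known layers): K_A = 112670.74 − 3313×39.94 = −19650.48; K_B = 86602.86 − 3313×(2.506 + 30.06) = −21288.298.
Balance: K_A − x×(3313 − 2127) = K_B, so x = (K_A − K_B)/(3313 − 2127) = 1637.82/1186 = 1.38 km.

1.38 km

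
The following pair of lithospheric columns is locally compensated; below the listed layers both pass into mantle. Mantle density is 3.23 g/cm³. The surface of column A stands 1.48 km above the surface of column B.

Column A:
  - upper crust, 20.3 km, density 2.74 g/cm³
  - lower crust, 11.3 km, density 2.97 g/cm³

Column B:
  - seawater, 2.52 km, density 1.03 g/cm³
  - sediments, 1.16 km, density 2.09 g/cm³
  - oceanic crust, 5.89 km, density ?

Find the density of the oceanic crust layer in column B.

Take the compensation level at the base of the deeper column (depth z_c below the surface of column A) and equate Σ ρ_i t_i down to z_c; mantle fills any gap and the z_c terms cancel.
Column A: 20.3×2.74 + 11.3×2.97 + (z_c − 31.6)×3.23
Column B: 1.48×0 + 2.52×1.03 + 1.16×2.09 + 5.89×ρ + (z_c − 1.48 − 9.57)×3.23
The z_c×3.23 term appears on both sides and cancels. Collect the known terms of each column as K = Σ(ρt)_known − 3.23 × (depth of known layers): K_A = 89.183 − 3.23×31.6 = −12.885; K_B = 5.02 − 3.23×(1.48 + 9.57) = −30.6715.
Balance: K_A = K_B + 5.89×ρ, so ρ = (K_A − K_B)/5.89 = 17.7865/5.89 = 3.02 g/cm³.

3.02 g/cm³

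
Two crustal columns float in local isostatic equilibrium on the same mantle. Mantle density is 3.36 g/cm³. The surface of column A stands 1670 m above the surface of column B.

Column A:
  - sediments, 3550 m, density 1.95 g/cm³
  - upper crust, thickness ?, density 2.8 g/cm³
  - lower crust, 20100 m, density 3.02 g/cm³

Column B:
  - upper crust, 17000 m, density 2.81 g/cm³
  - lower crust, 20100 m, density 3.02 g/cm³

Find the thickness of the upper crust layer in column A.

17800 m

Take the compensation level at the base of the deeper column (depth z_c below the surface of column A) and equate Σ ρ_i t_i down to z_c; mantle fills any gap and the z_c terms cancel.
Column A: 3550×1.95 + x×2.8 + 20100×3.02 + (z_c − 23650 − x)×3.36
Column B: 1670×0 + 17000×2.81 + 20100×3.02 + (z_c − 1670 − 37100)×3.36
The z_c×3.36 term appears on both sides and cancels. Collect the known terms of each column as K = Σ(ρt)_known − 3.36 × (depth of known layers): K_A = 67624.5 − 3.36×23650 = −11839.5; K_B = 108472 − 3.36×(1670 + 37100) = −21795.2.
Balance: K_A − x×(3.36 − 2.8) = K_B, so x = (K_A − K_B)/(3.36 − 2.8) = 9955.7/0.56 = 17800 m.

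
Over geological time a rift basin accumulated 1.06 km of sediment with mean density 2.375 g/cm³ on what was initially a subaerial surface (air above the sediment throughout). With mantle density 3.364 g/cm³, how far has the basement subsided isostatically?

Subaerial load: s = t ρ_sed / ρ_m = 1.06 km × 2.375/3.364 = 0.748 km.

0.748 km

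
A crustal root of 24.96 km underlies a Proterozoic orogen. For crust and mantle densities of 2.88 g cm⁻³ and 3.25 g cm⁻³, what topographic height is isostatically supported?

Isostatic balance requires: ρ_c h = (ρ_m − ρ_c) r.
h = r (ρ_m − ρ_c) / ρ_c = 24.96 km × (3.25 − 2.88) / 2.88 = 3.21 km.

3.21 km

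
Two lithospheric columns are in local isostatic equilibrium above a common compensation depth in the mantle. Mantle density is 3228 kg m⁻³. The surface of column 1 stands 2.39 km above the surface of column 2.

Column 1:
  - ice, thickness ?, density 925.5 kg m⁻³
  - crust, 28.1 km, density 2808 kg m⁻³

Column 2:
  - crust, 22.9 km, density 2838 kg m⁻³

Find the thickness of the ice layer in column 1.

2.1 km

Take the compensation level at the base of the deeper column (depth z_c below the surface of column 1) and equate Σ ρ_i t_i down to z_c; mantle fills any gap and the z_c terms cancel.
Column 1: x×925.5 + 28.1×2808 + (z_c − 28.1 − x)×3228
Column 2: 2.39×0 + 22.9×2838 + (z_c − 2.39 − 22.9)×3228
The z_c×3228 term appears on both sides and cancels. Collect the known terms of each column as K = Σ(ρt)_known − 3228 × (depth of known layers): K_1 = 78904.8 − 3228×28.1 = −11802; K_2 = 64990.2 − 3228×(2.39 + 22.9) = −16645.92.
Balance: K_1 − x×(3228 − 925.5) = K_2, so x = (K_1 − K_2)/(3228 − 925.5) = 4843.92/2302.5 = 2.1 km.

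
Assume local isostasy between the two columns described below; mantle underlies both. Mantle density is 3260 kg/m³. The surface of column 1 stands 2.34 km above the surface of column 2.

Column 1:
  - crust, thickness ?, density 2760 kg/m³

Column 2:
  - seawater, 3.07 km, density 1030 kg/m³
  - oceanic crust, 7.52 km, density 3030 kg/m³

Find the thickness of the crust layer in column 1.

32.4 km

Take the compensation level at the base of the deeper column (depth z_c below the surface of column 1) and equate Σ ρ_i t_i down to z_c; mantle fills any gap and the z_c terms cancel.
Column 1: x×2760 + (z_c − 0 − x)×3260
Column 2: 2.34×0 + 3.07×1030 + 7.52×3030 + (z_c − 2.34 − 10.59)×3260
The z_c×3260 term appears on both sides and cancels. Collect the known terms of each column as K = Σ(ρt)_known − 3260 × (depth of known layers): K_1 = 0 − 3260×0 = 0; K_2 = 25947.7 − 3260×(2.34 + 10.59) = −16204.1.
Balance: K_1 − x×(3260 − 2760) = K_2, so x = (K_1 − K_2)/(3260 − 2760) = 16204.1/500 = 32.4 km.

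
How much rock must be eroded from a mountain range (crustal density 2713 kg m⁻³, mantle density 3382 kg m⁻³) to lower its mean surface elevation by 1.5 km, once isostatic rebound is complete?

7.58 km

Net drop Δ = e − u = e − e ρ_c/ρ_m = e (ρ_m − ρ_c)/ρ_m.
e = Δ ρ_m/(ρ_m − ρ_c) = 1.5 km × 3382/669 = 7.58 km.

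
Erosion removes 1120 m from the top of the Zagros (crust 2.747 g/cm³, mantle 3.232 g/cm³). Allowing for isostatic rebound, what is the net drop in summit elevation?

168 m

Rebound u = e ρ_c/ρ_m = 1120 m × 2.747/3.232 = 951.9 m.
Net surface drop = e − u = 1120 m − 951.9 m = e (ρ_m − ρ_c)/ρ_m = 168 m.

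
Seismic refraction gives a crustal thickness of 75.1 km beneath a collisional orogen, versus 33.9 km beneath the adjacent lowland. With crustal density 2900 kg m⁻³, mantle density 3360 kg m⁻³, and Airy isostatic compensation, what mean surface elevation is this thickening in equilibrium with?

5.64 km

Excess crust Δ = 75.1 km − 33.9 km = 41.2 km, split between elevation h and root r with h + r = Δ.
Airy balance ρ_c h = (ρ_m − ρ_c) r gives r = h ρ_c/(ρ_m − ρ_c), so h (1 + ρ_c/(ρ_m − ρ_c)) = Δ, i.e. h = Δ (ρ_m − ρ_c)/ρ_m.
h = 41.2 km × 460/3360 = 5.64 km.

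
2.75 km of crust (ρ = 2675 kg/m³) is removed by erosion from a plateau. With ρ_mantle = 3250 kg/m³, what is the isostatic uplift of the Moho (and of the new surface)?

2.26 km

Unloading: uplift u = e ρ_c/ρ_m = 2.75 km × 2675/3250 = 2.26 km.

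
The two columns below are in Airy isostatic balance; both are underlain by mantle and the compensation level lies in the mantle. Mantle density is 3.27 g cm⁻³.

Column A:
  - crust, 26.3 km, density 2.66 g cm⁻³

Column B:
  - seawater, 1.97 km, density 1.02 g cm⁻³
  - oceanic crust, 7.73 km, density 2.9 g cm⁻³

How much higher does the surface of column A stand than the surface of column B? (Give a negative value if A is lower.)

For any compensation level in the mantle, the mantle terms cancel and isostasy reduces to e = (Σt_A − Σt_B) − (Σ(ρt)_A − Σ(ρt)_B) / ρ_m.
Σt_A = 26.3 km; Σt_B = 9.7 km; Σ(ρt)_A = 69.958; Σ(ρt)_B = 24.4264 (in km·g cm⁻³).
e = (26.3 − 9.7) − (69.958 − 24.4264) / 3.27 = 2.68 km.

2.68 km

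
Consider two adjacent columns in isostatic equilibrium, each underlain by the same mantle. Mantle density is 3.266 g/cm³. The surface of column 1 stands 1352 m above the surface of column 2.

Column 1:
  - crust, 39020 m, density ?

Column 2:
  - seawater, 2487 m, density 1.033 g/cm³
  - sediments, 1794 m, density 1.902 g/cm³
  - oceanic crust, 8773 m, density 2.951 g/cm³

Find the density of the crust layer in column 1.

Take the compensation level at the base of the deeper column (depth z_c below the surface of column 1) and equate Σ ρ_i t_i down to z_c; mantle fills any gap and the z_c terms cancel.
Column 1: 39020×ρ + (z_c − 39020)×3.266
Column 2: 1352×0 + 2487×1.033 + 1794×1.902 + 8773×2.951 + (z_c − 1352 − 13054)×3.266
The z_c×3.266 term appears on both sides and cancels. Collect the known terms of each column as K = Σ(ρt)_known − 3.266 × (depth of known layers): K_1 = 0 − 3.266×39020 = −127439.32; K_2 = 31870.382 − 3.266×(1352 + 13054) = −15179.614.
Balance: K_1 + 39020×ρ = K_2, so ρ = (K_2 − K_1)/39020 = 112260/39020 = 2.88 g/cm³.

2.88 g/cm³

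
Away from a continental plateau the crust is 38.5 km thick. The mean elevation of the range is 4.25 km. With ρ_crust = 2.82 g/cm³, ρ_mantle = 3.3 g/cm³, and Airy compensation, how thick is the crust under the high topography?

Root depth r = h ρ_c / (ρ_m − ρ_c) = 4.25 km × 2.82 / 0.48 = 24.97 km.
Total thickness = T + h + r = 38.5 km + 4.25 km + 24.97 km = 67.7 km.

67.7 km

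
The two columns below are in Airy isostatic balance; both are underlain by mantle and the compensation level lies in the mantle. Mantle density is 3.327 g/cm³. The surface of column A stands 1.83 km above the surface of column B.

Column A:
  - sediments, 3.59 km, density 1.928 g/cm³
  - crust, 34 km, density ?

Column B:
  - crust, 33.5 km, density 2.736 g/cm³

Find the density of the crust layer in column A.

Take the compensation level at the base of the deeper column (depth z_c below the surface of column A) and equate Σ ρ_i t_i down to z_c; mantle fills any gap and the z_c terms cancel.
Column A: 3.59×1.928 + 34×ρ + (z_c − 37.59)×3.327
Column B: 1.83×0 + 33.5×2.736 + (z_c − 1.83 − 33.5)×3.327
The z_c×3.327 term appears on both sides and cancels. Collect the known terms of each column as K = Σ(ρt)_known − 3.327 × (depth of known layers): K_A = 6.92152 − 3.327×37.59 = −118.14041; K_B = 91.656 − 3.327×(1.83 + 33.5) = −25.88691.
Balance: K_A + 34×ρ = K_B, so ρ = (K_B − K_A)/34 = 92.2535/34 = 2.71 g/cm³.

2.71 g/cm³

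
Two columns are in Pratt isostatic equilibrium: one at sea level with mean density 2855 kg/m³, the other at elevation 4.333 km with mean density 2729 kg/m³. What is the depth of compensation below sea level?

93.8 km

ρ_ref D = ρ (D + h) → D (ρ_ref − ρ) = ρ h.
D = ρ h/(ρ_ref − ρ) = 2729 × 4.333 km/(2855 − 2729) = 93.8 km.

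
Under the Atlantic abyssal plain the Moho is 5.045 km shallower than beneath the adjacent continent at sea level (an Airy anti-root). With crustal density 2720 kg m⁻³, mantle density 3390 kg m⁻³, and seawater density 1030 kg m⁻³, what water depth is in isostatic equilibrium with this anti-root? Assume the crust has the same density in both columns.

2 km

Replacing a thickness d of crust by seawater at the top must be balanced by replacing crust with mantle at the base: d (ρ_c − ρ_w) = a (ρ_m − ρ_c).
d = a (ρ_m − ρ_c)/(ρ_c − ρ_w) = 5.045 km × 670/1690 = 2 km.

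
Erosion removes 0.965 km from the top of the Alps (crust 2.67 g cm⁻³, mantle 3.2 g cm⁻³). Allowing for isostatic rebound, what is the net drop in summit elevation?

Rebound u = e ρ_c/ρ_m = 0.965 km × 2.67/3.2 = 0.8052 km.
Net surface drop = e − u = 0.965 km − 0.8052 km = e (ρ_m − ρ_c)/ρ_m = 0.16 km.

0.16 km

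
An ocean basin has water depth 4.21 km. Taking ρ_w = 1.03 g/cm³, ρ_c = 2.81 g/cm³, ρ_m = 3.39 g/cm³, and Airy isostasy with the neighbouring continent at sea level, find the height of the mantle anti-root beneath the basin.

12.9 km

Balancing pressure at the compensation depth: replacing crust with seawater at the top is compensated by replacing crust with mantle at the base: d (ρ_c − ρ_w) = a (ρ_m − ρ_c).
a = d (ρ_c − ρ_w)/(ρ_m − ρ_c) = 4.21 km × 1.78/0.58 = 12.9 km.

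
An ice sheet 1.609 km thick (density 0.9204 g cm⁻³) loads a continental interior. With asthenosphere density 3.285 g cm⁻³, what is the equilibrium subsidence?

0.451 km

Equating mass per unit area of the two columns: the ice load ρ_ice t is balanced by mantle displaced below, ρ_m s.
s = t ρ_ice / ρ_m = 1.609 km × 0.9204/3.285 = 0.451 km.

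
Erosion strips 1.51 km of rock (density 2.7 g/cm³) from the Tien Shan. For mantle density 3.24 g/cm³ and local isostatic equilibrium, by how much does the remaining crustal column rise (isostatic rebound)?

Unloading: uplift u = e ρ_c/ρ_m = 1.51 km × 2.7/3.24 = 1.26 km.

1.26 km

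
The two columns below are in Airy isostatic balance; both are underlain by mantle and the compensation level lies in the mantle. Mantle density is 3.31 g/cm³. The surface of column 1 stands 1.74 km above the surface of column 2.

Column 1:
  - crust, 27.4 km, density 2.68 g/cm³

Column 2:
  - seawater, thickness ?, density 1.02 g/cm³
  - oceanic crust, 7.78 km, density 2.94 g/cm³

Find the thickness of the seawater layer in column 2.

Take the compensation level at the base of the deeper column (depth z_c below the surface of column 1) and equate Σ ρ_i t_i down to z_c; mantle fills any gap and the z_c terms cancel.
Column 1: 27.4×2.68 + (z_c − 27.4)×3.31
Column 2: 1.74×0 + x×1.02 + 7.78×2.94 + (z_c − 1.74 − 7.78 − x)×3.31
The z_c×3.31 term appears on both sides and cancels. Collect the known terms of each column as K = Σ(ρt)_known − 3.31 × (depth of known layers): K_1 = 73.432 − 3.31×27.4 = −17.262; K_2 = 22.8732 − 3.31×(1.74 + 7.78) = −8.638.
Balance: K_1 = K_2 − x×(3.31 − 1.02), so x = (K_2 − K_1)/(3.31 − 1.02) = 8.624/2.29 = 3.77 km.

3.77 km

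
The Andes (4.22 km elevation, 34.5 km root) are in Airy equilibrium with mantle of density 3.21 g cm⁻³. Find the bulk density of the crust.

2.86 g cm⁻³

ρ_c h = (ρ_m − ρ_c) r → ρ_c (h + r) = ρ_m r → ρ_c = ρ_m r / (h + r).
ρ_c = 3.21 × 34.5 km / (4.22 km + 34.5 km) = 2.86 g cm⁻³.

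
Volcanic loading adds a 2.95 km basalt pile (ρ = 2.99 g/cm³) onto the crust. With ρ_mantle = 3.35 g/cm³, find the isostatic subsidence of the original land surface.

Subaerial loading: s = t ρ_load / ρ_m.
s = 2.95 km × 2.99/3.35 = 2.63 km.

2.63 km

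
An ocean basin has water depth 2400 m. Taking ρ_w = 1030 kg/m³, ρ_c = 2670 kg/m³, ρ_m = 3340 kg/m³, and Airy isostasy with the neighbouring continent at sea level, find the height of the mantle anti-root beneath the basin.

5870 m

Isostatic balance requires: replacing crust with seawater at the top is compensated by replacing crust with mantle at the base: d (ρ_c − ρ_w) = a (ρ_m − ρ_c).
a = d (ρ_c − ρ_w)/(ρ_m − ρ_c) = 2400 m × 1640/670 = 5870 m.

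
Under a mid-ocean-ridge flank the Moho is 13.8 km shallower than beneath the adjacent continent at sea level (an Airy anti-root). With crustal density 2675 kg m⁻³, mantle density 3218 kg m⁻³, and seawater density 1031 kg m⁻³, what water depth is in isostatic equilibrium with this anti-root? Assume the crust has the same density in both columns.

Replacing a thickness d of crust by seawater at the top must be balanced by replacing crust with mantle at the base: d (ρ_c − ρ_w) = a (ρ_m − ρ_c).
d = a (ρ_m − ρ_c)/(ρ_c − ρ_w) = 13.8 km × 543/1644 = 4.56 km.

4.56 km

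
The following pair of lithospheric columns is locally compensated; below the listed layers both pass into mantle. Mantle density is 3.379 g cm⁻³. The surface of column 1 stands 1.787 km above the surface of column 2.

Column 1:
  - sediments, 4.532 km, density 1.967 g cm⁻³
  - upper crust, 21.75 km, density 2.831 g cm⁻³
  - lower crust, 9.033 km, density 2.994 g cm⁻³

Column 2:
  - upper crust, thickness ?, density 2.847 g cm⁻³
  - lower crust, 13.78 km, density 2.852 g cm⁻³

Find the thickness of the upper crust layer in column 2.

16 km

Take the compensation level at the base of the deeper column (depth z_c below the surface of column 1) and equate Σ ρ_i t_i down to z_c; mantle fills any gap and the z_c terms cancel.
Column 1: 4.532×1.967 + 21.75×2.831 + 9.033×2.994 + (z_c − 35.315)×3.379
Column 2: 1.787×0 + x×2.847 + 13.78×2.852 + (z_c − 1.787 − 13.78 − x)×3.379
The z_c×3.379 term appears on both sides and cancels. Collect the known terms of each column as K = Σ(ρt)_known − 3.379 × (depth of known layers): K_1 = 97.533496 − 3.379×35.315 = −21.795889; K_2 = 39.30056 − 3.379×(1.787 + 13.78) = −13.300333.
Balance: K_1 = K_2 − x×(3.379 − 2.847), so x = (K_2 − K_1)/(3.379 − 2.847) = 8.49556/0.532 = 16 km.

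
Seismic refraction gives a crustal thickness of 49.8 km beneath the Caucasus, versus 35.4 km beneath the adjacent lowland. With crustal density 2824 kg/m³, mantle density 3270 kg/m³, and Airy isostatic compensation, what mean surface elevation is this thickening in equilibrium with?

1.96 km

Excess crust Δ = 49.8 km − 35.4 km = 14.4 km, split between elevation h and root r with h + r = Δ.
Airy balance ρ_c h = (ρ_m − ρ_c) r gives r = h ρ_c/(ρ_m − ρ_c), so h (1 + ρ_c/(ρ_m − ρ_c)) = Δ, i.e. h = Δ (ρ_m − ρ_c)/ρ_m.
h = 14.4 km × 446/3270 = 1.96 km.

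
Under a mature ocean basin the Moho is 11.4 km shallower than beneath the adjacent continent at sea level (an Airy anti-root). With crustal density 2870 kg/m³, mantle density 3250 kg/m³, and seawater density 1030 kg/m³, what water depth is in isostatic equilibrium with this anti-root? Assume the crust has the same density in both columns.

2.35 km

Replacing a thickness d of crust by seawater at the top must be balanced by replacing crust with mantle at the base: d (ρ_c − ρ_w) = a (ρ_m − ρ_c).
d = a (ρ_m − ρ_c)/(ρ_c − ρ_w) = 11.4 km × 380/1840 = 2.35 km.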